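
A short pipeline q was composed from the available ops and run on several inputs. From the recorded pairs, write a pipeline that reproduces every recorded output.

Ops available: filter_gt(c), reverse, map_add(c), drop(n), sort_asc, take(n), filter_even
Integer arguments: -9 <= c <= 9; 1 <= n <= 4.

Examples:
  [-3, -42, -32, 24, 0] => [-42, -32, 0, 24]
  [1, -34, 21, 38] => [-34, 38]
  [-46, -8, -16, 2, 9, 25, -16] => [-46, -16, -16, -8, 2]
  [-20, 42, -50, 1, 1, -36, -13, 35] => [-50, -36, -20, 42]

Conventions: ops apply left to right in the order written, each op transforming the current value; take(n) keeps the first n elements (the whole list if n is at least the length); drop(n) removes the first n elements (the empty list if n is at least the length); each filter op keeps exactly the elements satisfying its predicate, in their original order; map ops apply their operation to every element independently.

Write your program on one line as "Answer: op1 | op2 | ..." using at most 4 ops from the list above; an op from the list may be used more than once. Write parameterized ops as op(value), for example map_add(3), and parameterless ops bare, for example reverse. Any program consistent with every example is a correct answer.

filter_even | reverse | sort_asc

Check, running the answer program on each example:
  [-3, -42, -32, 24, 0] -> [-42, -32, 24, 0] -> [0, 24, -32, -42] -> [-42, -32, 0, 24]
  [1, -34, 21, 38] -> [-34, 38] -> [38, -34] -> [-34, 38]
  [-46, -8, -16, 2, 9, 25, -16] -> [-46, -8, -16, 2, -16] -> [-16, 2, -16, -8, -46] -> [-46, -16, -16, -8, 2]
  [-20, 42, -50, 1, 1, -36, -13, 35] -> [-20, 42, -50, -36] -> [-36, -50, 42, -20] -> [-50, -36, -20, 42]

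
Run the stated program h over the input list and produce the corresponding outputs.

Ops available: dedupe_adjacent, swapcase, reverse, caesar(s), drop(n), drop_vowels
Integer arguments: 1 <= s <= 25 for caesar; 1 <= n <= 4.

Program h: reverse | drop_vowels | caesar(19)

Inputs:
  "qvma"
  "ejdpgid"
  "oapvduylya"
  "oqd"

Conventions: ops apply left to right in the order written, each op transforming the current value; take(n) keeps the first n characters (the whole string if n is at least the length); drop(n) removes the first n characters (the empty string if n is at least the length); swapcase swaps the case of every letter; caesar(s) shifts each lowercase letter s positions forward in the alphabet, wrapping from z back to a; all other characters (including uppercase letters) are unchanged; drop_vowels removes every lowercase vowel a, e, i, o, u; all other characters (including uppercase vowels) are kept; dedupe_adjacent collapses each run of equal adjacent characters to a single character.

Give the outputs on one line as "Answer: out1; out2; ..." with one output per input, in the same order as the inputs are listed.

Execution, op by op:
  "qvma" -> "amvq" -> "mvq" -> "foj"
  "ejdpgid" -> "digpdje" -> "dgpdj" -> "wziwc"
  "oapvduylya" -> "aylyudvpao" -> "ylydvp" -> "rerwoi"
  "oqd" -> "dqo" -> "dq" -> "wj"

"foj"; "wziwc"; "rerwoi"; "wj"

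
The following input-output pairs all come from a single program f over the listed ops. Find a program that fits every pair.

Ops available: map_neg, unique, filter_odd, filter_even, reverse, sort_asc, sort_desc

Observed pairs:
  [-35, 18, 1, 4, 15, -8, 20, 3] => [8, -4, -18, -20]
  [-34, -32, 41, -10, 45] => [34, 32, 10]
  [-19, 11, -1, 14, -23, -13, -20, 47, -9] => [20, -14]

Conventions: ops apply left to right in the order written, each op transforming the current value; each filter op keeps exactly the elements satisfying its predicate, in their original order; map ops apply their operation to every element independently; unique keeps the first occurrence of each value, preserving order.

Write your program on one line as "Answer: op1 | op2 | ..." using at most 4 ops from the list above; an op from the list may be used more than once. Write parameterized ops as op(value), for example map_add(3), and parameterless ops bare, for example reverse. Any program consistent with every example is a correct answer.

filter_even | map_neg | sort_desc

Check, running the answer program on each example:
  [-35, 18, 1, 4, 15, -8, 20, 3] -> [18, 4, -8, 20] -> [-18, -4, 8, -20] -> [8, -4, -18, -20]
  [-34, -32, 41, -10, 45] -> [-34, -32, -10] -> [34, 32, 10] -> [34, 32, 10]
  [-19, 11, -1, 14, -23, -13, -20, 47, -9] -> [14, -20] -> [-14, 20] -> [20, -14]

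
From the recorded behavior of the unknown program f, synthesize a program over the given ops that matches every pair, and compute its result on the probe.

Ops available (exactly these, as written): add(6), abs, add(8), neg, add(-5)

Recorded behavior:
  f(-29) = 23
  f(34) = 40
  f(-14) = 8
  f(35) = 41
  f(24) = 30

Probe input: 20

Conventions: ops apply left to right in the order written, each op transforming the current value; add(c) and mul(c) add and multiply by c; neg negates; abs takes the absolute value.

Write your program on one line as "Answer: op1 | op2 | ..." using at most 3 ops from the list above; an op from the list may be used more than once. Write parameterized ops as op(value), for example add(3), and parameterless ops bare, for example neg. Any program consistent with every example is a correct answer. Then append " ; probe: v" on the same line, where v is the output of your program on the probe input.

add(6) | abs ; probe: 26

Check, running the answer program on each example:
  -29 -> -23 -> 23
  34 -> 40 -> 40
  -14 -> -8 -> 8
  35 -> 41 -> 41
  24 -> 30 -> 30
  probe: 20 -> 26 -> 26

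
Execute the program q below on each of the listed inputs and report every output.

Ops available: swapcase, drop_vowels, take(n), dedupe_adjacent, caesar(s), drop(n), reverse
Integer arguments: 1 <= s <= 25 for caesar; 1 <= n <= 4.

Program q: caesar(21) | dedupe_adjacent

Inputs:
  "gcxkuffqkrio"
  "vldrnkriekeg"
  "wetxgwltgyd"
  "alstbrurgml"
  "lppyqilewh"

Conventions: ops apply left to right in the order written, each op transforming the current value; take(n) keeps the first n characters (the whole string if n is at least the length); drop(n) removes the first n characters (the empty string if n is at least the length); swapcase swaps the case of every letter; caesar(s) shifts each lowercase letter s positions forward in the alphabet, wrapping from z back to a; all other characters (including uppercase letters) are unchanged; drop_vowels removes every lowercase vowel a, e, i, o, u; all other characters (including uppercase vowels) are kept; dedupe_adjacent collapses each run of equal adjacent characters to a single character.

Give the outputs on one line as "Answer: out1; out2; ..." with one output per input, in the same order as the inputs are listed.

Execution, op by op:
  "gcxkuffqkrio" -> "bxsfpaalfmdj" -> "bxsfpalfmdj"
  "vldrnkriekeg" -> "qgymifmdzfzb" -> "qgymifmdzfzb"
  "wetxgwltgyd" -> "rzosbrgobty" -> "rzosbrgobty"
  "alstbrurgml" -> "vgnowmpmbhg" -> "vgnowmpmbhg"
  "lppyqilewh" -> "gkktldgzrc" -> "gktldgzrc"

"bxsfpalfmdj"; "qgymifmdzfzb"; "rzosbrgobty"; "vgnowmpmbhg"; "gktldgzrc"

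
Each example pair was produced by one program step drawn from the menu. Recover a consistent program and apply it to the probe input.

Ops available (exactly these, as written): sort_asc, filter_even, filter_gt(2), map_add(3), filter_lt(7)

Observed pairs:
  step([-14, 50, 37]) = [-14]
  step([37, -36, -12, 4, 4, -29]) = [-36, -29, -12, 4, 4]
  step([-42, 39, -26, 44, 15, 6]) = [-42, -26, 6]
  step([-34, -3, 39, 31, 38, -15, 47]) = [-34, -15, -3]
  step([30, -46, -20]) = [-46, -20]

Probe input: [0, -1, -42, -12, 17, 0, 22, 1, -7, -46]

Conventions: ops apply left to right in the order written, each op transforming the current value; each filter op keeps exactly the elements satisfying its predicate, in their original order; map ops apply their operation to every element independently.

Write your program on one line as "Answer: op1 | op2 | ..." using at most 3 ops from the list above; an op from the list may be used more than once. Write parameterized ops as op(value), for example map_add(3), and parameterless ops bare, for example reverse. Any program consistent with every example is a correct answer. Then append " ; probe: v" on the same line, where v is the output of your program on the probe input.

filter_lt(7) | sort_asc ; probe: [-46, -42, -12, -7, -1, 0, 0, 1]

Check, running the answer program on each example:
  [-14, 50, 37] -> [-14] -> [-14]
  [37, -36, -12, 4, 4, -29] -> [-36, -12, 4, 4, -29] -> [-36, -29, -12, 4, 4]
  [-42, 39, -26, 44, 15, 6] -> [-42, -26, 6] -> [-42, -26, 6]
  [-34, -3, 39, 31, 38, -15, 47] -> [-34, -3, -15] -> [-34, -15, -3]
  [30, -46, -20] -> [-46, -20] -> [-46, -20]
  probe: [0, -1, -42, -12, 17, 0, 22, 1, -7, -46] -> [0, -1, -42, -12, 0, 1, -7, -46] -> [-46, -42, -12, -7, -1, 0, 0, 1]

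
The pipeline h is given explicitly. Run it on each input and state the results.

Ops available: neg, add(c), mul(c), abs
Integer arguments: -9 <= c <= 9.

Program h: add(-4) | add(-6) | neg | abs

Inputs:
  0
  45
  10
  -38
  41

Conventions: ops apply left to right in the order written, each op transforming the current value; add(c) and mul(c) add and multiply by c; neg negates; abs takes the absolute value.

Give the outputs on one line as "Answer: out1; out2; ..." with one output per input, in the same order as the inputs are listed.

Execution, op by op:
  0 -> -4 -> -10 -> 10 -> 10
  45 -> 41 -> 35 -> -35 -> 35
  10 -> 6 -> 0 -> 0 -> 0
  -38 -> -42 -> -48 -> 48 -> 48
  41 -> 37 -> 31 -> -31 -> 31

10; 35; 0; 48; 31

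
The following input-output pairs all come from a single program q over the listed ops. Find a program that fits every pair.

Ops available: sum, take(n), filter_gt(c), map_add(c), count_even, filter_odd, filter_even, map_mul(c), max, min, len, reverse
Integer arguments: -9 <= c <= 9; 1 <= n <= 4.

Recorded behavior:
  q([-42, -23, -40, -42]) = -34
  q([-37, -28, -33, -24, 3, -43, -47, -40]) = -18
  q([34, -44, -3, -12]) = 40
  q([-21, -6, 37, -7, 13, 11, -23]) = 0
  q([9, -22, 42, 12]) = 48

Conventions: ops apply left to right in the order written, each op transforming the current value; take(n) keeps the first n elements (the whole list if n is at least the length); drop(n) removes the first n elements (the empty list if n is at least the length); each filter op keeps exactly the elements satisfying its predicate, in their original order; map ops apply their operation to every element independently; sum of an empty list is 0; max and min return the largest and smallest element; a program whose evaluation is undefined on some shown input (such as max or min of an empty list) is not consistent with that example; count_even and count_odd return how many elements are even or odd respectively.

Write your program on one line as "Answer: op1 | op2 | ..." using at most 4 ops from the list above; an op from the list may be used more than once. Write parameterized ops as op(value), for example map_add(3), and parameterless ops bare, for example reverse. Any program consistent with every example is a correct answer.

filter_even | take(2) | map_add(6) | max

Check, running the answer program on each example:
  [-42, -23, -40, -42] -> [-42, -40, -42] -> [-42, -40] -> [-36, -34] -> -34
  [-37, -28, -33, -24, 3, -43, -47, -40] -> [-28, -24, -40] -> [-28, -24] -> [-22, -18] -> -18
  [34, -44, -3, -12] -> [34, -44, -12] -> [34, -44] -> [40, -38] -> 40
  [-21, -6, 37, -7, 13, 11, -23] -> [-6] -> [-6] -> [0] -> 0
  [9, -22, 42, 12] -> [-22, 42, 12] -> [-22, 42] -> [-16, 48] -> 48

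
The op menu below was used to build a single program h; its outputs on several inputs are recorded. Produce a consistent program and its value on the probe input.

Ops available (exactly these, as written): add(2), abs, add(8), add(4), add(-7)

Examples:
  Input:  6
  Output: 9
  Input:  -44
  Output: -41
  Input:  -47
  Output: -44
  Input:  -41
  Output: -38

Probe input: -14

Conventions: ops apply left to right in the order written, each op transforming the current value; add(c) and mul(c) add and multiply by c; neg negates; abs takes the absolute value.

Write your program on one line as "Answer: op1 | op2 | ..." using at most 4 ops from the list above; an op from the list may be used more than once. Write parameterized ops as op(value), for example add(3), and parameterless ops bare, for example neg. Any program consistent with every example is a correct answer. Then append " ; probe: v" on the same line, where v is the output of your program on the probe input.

add(2) | add(-7) | add(8) ; probe: -11

Check, running the answer program on each example:
  6 -> 8 -> 1 -> 9
  -44 -> -42 -> -49 -> -41
  -47 -> -45 -> -52 -> -44
  -41 -> -39 -> -46 -> -38
  probe: -14 -> -12 -> -19 -> -11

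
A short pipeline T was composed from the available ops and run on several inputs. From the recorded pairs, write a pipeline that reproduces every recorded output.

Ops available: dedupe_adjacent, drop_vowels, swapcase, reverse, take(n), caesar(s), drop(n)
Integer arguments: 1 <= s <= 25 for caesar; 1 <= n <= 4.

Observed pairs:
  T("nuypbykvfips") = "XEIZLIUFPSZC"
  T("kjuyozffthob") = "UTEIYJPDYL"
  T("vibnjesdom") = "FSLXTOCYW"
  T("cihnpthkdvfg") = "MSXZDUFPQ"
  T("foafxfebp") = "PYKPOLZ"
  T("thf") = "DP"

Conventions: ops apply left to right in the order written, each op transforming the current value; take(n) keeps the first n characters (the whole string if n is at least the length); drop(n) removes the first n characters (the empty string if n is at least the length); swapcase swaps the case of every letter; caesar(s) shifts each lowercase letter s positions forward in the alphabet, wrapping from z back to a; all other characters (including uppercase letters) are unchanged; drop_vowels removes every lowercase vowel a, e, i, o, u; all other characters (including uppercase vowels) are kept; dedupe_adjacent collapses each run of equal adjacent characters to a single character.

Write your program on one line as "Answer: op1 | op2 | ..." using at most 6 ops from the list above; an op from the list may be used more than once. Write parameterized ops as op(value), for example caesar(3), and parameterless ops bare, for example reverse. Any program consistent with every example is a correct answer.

caesar(23) | drop_vowels | caesar(13) | dedupe_adjacent | swapcase

Check, running the answer program on each example:
  "nuypbykvfips" -> "krvmyvhscfmp" -> "krvmyvhscfmp" -> "xeizliufpszc" -> "xeizliufpszc" -> "XEIZLIUFPSZC"
  "kjuyozffthob" -> "hgrvlwccqely" -> "hgrvlwccqly" -> "uteiyjppdyl" -> "uteiyjpdyl" -> "UTEIYJPDYL"
  "vibnjesdom" -> "sfykgbpalj" -> "sfykgbplj" -> "fslxtocyw" -> "fslxtocyw" -> "FSLXTOCYW"
  "cihnpthkdvfg" -> "zfekmqehascd" -> "zfkmqhscd" -> "msxzdufpq" -> "msxzdufpq" -> "MSXZDUFPQ"
  "foafxfebp" -> "clxcucbym" -> "clxccbym" -> "pykppolz" -> "pykpolz" -> "PYKPOLZ"
  "thf" -> "qec" -> "qc" -> "dp" -> "dp" -> "DP"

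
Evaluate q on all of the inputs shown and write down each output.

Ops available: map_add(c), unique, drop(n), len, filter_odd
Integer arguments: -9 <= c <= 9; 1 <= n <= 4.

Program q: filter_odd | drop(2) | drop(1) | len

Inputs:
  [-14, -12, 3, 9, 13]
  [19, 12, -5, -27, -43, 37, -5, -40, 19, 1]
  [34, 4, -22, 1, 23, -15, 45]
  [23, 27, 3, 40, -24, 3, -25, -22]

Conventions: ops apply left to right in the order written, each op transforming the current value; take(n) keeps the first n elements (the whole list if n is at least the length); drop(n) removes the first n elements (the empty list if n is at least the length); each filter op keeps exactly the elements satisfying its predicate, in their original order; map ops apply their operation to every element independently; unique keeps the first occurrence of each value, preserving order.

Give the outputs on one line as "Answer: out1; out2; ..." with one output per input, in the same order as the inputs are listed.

0; 5; 1; 2

Execution, op by op:
  [-14, -12, 3, 9, 13] -> [3, 9, 13] -> [13] -> [] -> 0
  [19, 12, -5, -27, -43, 37, -5, -40, 19, 1] -> [19, -5, -27, -43, 37, -5, 19, 1] -> [-27, -43, 37, -5, 19, 1] -> [-43, 37, -5, 19, 1] -> 5
  [34, 4, -22, 1, 23, -15, 45] -> [1, 23, -15, 45] -> [-15, 45] -> [45] -> 1
  [23, 27, 3, 40, -24, 3, -25, -22] -> [23, 27, 3, 3, -25] -> [3, 3, -25] -> [3, -25] -> 2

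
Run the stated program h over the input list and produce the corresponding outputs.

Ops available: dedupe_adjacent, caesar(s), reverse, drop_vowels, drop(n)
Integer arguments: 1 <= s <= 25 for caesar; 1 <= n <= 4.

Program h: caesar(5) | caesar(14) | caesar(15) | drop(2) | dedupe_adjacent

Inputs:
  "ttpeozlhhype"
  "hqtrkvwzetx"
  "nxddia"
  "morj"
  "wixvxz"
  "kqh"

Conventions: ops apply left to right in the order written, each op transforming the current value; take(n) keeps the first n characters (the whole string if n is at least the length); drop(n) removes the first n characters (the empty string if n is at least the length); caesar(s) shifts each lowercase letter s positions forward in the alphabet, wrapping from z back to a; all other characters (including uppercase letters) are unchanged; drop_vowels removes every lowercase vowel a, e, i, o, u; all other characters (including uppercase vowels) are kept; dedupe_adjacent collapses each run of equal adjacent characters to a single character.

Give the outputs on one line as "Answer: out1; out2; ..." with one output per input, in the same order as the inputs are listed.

"xmwhtpgxm"; "bzsdehmbf"; "lqi"; "zr"; "fdfh"; "p"

Execution, op by op:
  "ttpeozlhhype" -> "yyujteqmmduj" -> "mmixhseaarix" -> "bbxmwhtppgxm" -> "xmwhtppgxm" -> "xmwhtpgxm"
  "hqtrkvwzetx" -> "mvywpabejyc" -> "ajmkdopsxmq" -> "pybzsdehmbf" -> "bzsdehmbf" -> "bzsdehmbf"
  "nxddia" -> "sciinf" -> "gqwwbt" -> "vfllqi" -> "llqi" -> "lqi"
  "morj" -> "rtwo" -> "fhkc" -> "uwzr" -> "zr" -> "zr"
  "wixvxz" -> "bncace" -> "pbqoqs" -> "eqfdfh" -> "fdfh" -> "fdfh"
  "kqh" -> "pvm" -> "dja" -> "syp" -> "p" -> "p"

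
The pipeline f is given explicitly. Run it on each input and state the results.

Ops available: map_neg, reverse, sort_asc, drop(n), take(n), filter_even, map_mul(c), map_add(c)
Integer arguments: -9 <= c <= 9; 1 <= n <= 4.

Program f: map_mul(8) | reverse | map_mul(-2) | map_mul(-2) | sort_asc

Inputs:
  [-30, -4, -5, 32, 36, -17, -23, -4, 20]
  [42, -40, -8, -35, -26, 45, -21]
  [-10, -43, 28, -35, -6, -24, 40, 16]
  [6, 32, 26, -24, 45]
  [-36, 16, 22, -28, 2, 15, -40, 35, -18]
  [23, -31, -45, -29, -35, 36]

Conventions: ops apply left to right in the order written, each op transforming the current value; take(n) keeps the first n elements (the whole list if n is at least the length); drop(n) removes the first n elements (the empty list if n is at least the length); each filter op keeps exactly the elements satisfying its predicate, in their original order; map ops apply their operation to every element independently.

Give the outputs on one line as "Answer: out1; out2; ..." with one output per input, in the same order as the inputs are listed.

[-960, -736, -544, -160, -128, -128, 640, 1024, 1152]; [-1280, -1120, -832, -672, -256, 1344, 1440]; [-1376, -1120, -768, -320, -192, 512, 896, 1280]; [-768, 192, 832, 1024, 1440]; [-1280, -1152, -896, -576, 64, 480, 512, 704, 1120]; [-1440, -1120, -992, -928, 736, 1152]

Execution, op by op:
  [-30, -4, -5, 32, 36, -17, -23, -4, 20] -> [-240, -32, -40, 256, 288, -136, -184, -32, 160] -> [160, -32, -184, -136, 288, 256, -40, -32, -240] -> [-320, 64, 368, 272, -576, -512, 80, 64, 480] -> [640, -128, -736, -544, 1152, 1024, -160, -128, -960] -> [-960, -736, -544, -160, -128, -128, 640, 1024, 1152]
  [42, -40, -8, -35, -26, 45, -21] -> [336, -320, -64, -280, -208, 360, -168] -> [-168, 360, -208, -280, -64, -320, 336] -> [336, -720, 416, 560, 128, 640, -672] -> [-672, 1440, -832, -1120, -256, -1280, 1344] -> [-1280, -1120, -832, -672, -256, 1344, 1440]
  [-10, -43, 28, -35, -6, -24, 40, 16] -> [-80, -344, 224, -280, -48, -192, 320, 128] -> [128, 320, -192, -48, -280, 224, -344, -80] -> [-256, -640, 384, 96, 560, -448, 688, 160] -> [512, 1280, -768, -192, -1120, 896, -1376, -320] -> [-1376, -1120, -768, -320, -192, 512, 896, 1280]
  [6, 32, 26, -24, 45] -> [48, 256, 208, -192, 360] -> [360, -192, 208, 256, 48] -> [-720, 384, -416, -512, -96] -> [1440, -768, 832, 1024, 192] -> [-768, 192, 832, 1024, 1440]
  [-36, 16, 22, -28, 2, 15, -40, 35, -18] -> [-288, 128, 176, -224, 16, 120, -320, 280, -144] -> [-144, 280, -320, 120, 16, -224, 176, 128, -288] -> [288, -560, 640, -240, -32, 448, -352, -256, 576] -> [-576, 1120, -1280, 480, 64, -896, 704, 512, -1152] -> [-1280, -1152, -896, -576, 64, 480, 512, 704, 1120]
  [23, -31, -45, -29, -35, 36] -> [184, -248, -360, -232, -280, 288] -> [288, -280, -232, -360, -248, 184] -> [-576, 560, 464, 720, 496, -368] -> [1152, -1120, -928, -1440, -992, 736] -> [-1440, -1120, -992, -928, 736, 1152]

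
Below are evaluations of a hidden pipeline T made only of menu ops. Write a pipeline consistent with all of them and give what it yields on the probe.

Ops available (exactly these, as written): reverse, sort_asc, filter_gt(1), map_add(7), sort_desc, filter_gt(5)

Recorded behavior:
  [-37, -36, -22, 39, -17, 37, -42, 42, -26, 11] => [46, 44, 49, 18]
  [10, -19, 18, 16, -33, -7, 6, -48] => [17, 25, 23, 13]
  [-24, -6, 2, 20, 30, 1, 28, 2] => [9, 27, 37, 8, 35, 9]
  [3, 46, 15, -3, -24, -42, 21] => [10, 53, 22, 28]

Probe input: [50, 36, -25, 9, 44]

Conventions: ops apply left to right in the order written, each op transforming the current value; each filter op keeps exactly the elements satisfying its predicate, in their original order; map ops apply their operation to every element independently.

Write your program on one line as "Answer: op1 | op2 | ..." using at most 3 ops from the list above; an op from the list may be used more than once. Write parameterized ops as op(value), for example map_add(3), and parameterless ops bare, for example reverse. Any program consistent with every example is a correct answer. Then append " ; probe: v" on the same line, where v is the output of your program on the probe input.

map_add(7) | filter_gt(1) | filter_gt(5) ; probe: [57, 43, 16, 51]

Check, running the answer program on each example:
  [-37, -36, -22, 39, -17, 37, -42, 42, -26, 11] -> [-30, -29, -15, 46, -10, 44, -35, 49, -19, 18] -> [46, 44, 49, 18] -> [46, 44, 49, 18]
  [10, -19, 18, 16, -33, -7, 6, -48] -> [17, -12, 25, 23, -26, 0, 13, -41] -> [17, 25, 23, 13] -> [17, 25, 23, 13]
  [-24, -6, 2, 20, 30, 1, 28, 2] -> [-17, 1, 9, 27, 37, 8, 35, 9] -> [9, 27, 37, 8, 35, 9] -> [9, 27, 37, 8, 35, 9]
  [3, 46, 15, -3, -24, -42, 21] -> [10, 53, 22, 4, -17, -35, 28] -> [10, 53, 22, 4, 28] -> [10, 53, 22, 28]
  probe: [50, 36, -25, 9, 44] -> [57, 43, -18, 16, 51] -> [57, 43, 16, 51] -> [57, 43, 16, 51]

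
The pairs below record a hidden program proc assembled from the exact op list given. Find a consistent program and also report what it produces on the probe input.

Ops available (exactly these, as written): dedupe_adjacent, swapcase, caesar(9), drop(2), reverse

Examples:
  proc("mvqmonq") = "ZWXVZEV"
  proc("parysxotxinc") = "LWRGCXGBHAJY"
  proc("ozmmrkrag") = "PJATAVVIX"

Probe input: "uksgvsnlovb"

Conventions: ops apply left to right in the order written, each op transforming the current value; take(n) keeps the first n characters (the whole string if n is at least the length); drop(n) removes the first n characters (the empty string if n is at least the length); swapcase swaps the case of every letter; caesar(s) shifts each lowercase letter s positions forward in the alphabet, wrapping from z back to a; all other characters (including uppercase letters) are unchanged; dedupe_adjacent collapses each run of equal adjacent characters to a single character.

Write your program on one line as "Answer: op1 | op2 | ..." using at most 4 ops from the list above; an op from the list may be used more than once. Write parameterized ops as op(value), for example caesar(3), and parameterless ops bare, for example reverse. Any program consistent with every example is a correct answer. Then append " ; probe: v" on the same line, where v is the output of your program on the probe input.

reverse | caesar(9) | swapcase ; probe: "KEXUWBEPBTD"

Check, running the answer program on each example:
  "mvqmonq" -> "qnomqvm" -> "zwxvzev" -> "ZWXVZEV"
  "parysxotxinc" -> "cnixtoxsyrap" -> "lwrgcxgbhajy" -> "LWRGCXGBHAJY"
  "ozmmrkrag" -> "garkrmmzo" -> "pjatavvix" -> "PJATAVVIX"
  probe: "uksgvsnlovb" -> "bvolnsvgsku" -> "kexuwbepbtd" -> "KEXUWBEPBTD"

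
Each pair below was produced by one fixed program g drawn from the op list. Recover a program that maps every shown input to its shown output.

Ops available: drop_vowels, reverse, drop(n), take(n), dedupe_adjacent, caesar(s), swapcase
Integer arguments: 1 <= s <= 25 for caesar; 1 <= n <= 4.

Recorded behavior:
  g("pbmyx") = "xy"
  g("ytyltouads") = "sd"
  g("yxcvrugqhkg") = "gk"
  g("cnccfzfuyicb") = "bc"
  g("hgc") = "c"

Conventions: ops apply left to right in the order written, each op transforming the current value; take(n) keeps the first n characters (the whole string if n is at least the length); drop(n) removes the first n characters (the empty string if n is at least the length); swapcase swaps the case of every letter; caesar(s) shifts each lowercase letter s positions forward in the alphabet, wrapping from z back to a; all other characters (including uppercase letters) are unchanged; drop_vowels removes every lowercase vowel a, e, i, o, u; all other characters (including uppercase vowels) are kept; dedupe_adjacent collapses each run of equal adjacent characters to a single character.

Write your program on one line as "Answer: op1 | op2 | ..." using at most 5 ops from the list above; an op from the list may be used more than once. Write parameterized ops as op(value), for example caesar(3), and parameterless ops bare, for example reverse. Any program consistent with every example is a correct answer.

drop(2) | reverse | take(3) | take(2)

Check, running the answer program on each example:
  "pbmyx" -> "myx" -> "xym" -> "xym" -> "xy"
  "ytyltouads" -> "yltouads" -> "sdauotly" -> "sda" -> "sd"
  "yxcvrugqhkg" -> "cvrugqhkg" -> "gkhqgurvc" -> "gkh" -> "gk"
  "cnccfzfuyicb" -> "ccfzfuyicb" -> "bciyufzfcc" -> "bci" -> "bc"
  "hgc" -> "c" -> "c" -> "c" -> "c"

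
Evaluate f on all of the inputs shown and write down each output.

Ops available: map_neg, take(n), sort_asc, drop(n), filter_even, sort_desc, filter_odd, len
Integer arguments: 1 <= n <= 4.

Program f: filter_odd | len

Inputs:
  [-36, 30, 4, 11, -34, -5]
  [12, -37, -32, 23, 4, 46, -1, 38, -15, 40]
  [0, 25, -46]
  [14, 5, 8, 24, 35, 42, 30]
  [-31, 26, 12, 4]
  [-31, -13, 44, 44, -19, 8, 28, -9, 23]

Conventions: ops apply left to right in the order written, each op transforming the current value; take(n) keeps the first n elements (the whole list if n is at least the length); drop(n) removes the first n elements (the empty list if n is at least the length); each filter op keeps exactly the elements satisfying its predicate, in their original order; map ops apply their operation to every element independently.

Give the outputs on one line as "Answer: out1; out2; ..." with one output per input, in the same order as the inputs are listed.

2; 4; 1; 2; 1; 5

Execution, op by op:
  [-36, 30, 4, 11, -34, -5] -> [11, -5] -> 2
  [12, -37, -32, 23, 4, 46, -1, 38, -15, 40] -> [-37, 23, -1, -15] -> 4
  [0, 25, -46] -> [25] -> 1
  [14, 5, 8, 24, 35, 42, 30] -> [5, 35] -> 2
  [-31, 26, 12, 4] -> [-31] -> 1
  [-31, -13, 44, 44, -19, 8, 28, -9, 23] -> [-31, -13, -19, -9, 23] -> 5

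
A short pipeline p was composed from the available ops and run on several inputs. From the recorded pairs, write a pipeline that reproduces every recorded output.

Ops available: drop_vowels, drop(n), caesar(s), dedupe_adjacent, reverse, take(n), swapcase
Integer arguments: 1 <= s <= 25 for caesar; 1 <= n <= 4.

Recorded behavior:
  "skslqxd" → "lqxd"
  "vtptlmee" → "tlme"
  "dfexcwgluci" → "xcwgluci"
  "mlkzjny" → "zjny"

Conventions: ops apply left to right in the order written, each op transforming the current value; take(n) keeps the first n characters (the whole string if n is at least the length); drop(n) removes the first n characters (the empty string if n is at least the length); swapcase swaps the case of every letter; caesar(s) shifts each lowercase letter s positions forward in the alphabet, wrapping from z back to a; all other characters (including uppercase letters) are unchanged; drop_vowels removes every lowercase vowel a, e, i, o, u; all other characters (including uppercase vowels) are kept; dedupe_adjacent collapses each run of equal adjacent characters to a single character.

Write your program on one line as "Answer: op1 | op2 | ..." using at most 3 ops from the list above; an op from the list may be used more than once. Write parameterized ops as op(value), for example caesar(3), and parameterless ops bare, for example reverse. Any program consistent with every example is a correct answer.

drop(3) | dedupe_adjacent

Check, running the answer program on each example:
  "skslqxd" -> "lqxd" -> "lqxd"
  "vtptlmee" -> "tlmee" -> "tlme"
  "dfexcwgluci" -> "xcwgluci" -> "xcwgluci"
  "mlkzjny" -> "zjny" -> "zjny"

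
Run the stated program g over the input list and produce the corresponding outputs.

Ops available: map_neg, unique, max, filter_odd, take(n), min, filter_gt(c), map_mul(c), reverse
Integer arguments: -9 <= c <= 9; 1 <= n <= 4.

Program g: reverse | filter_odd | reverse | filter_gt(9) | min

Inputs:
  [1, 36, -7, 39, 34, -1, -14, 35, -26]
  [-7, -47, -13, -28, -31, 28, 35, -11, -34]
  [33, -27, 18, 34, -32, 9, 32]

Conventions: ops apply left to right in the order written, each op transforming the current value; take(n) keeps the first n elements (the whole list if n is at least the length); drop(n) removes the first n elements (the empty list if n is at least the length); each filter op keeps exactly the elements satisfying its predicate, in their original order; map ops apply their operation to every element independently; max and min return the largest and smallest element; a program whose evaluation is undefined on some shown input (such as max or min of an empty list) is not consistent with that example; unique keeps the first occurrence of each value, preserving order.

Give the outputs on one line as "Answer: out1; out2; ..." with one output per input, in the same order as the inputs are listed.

Execution, op by op:
  [1, 36, -7, 39, 34, -1, -14, 35, -26] -> [-26, 35, -14, -1, 34, 39, -7, 36, 1] -> [35, -1, 39, -7, 1] -> [1, -7, 39, -1, 35] -> [39, 35] -> 35
  [-7, -47, -13, -28, -31, 28, 35, -11, -34] -> [-34, -11, 35, 28, -31, -28, -13, -47, -7] -> [-11, 35, -31, -13, -47, -7] -> [-7, -47, -13, -31, 35, -11] -> [35] -> 35
  [33, -27, 18, 34, -32, 9, 32] -> [32, 9, -32, 34, 18, -27, 33] -> [9, -27, 33] -> [33, -27, 9] -> [33] -> 33

35; 35; 33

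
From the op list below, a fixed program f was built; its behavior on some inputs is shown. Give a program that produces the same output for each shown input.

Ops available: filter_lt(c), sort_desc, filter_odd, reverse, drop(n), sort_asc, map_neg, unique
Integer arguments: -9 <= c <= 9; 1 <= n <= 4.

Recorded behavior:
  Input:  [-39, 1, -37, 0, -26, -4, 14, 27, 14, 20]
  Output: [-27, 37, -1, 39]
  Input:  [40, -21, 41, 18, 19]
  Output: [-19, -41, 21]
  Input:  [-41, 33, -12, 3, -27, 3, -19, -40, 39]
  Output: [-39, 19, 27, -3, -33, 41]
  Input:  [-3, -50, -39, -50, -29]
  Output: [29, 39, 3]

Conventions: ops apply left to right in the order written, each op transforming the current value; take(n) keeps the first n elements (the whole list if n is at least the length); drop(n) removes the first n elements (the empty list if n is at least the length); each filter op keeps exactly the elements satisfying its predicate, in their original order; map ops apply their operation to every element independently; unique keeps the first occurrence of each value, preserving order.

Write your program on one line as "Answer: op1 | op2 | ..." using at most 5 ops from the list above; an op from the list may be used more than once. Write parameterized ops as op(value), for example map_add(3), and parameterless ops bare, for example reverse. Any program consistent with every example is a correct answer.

unique | filter_odd | reverse | map_neg

Check, running the answer program on each example:
  [-39, 1, -37, 0, -26, -4, 14, 27, 14, 20] -> [-39, 1, -37, 0, -26, -4, 14, 27, 20] -> [-39, 1, -37, 27] -> [27, -37, 1, -39] -> [-27, 37, -1, 39]
  [40, -21, 41, 18, 19] -> [40, -21, 41, 18, 19] -> [-21, 41, 19] -> [19, 41, -21] -> [-19, -41, 21]
  [-41, 33, -12, 3, -27, 3, -19, -40, 39] -> [-41, 33, -12, 3, -27, -19, -40, 39] -> [-41, 33, 3, -27, -19, 39] -> [39, -19, -27, 3, 33, -41] -> [-39, 19, 27, -3, -33, 41]
  [-3, -50, -39, -50, -29] -> [-3, -50, -39, -29] -> [-3, -39, -29] -> [-29, -39, -3] -> [29, 39, 3]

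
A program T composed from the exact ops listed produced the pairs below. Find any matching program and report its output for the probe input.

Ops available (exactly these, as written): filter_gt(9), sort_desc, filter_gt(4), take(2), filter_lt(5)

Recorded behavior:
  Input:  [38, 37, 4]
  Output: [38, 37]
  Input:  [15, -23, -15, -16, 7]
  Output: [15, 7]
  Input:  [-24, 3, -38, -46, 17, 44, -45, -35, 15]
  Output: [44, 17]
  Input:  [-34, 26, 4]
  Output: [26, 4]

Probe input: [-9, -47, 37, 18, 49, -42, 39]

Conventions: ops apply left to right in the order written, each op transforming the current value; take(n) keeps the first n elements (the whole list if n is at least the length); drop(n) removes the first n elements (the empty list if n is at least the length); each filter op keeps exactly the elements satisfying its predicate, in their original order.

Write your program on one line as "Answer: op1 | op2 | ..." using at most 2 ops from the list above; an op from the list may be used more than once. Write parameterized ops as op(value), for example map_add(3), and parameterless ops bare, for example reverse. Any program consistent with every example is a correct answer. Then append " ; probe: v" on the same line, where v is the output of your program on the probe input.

sort_desc | take(2) ; probe: [49, 39]

Check, running the answer program on each example:
  [38, 37, 4] -> [38, 37, 4] -> [38, 37]
  [15, -23, -15, -16, 7] -> [15, 7, -15, -16, -23] -> [15, 7]
  [-24, 3, -38, -46, 17, 44, -45, -35, 15] -> [44, 17, 15, 3, -24, -35, -38, -45, -46] -> [44, 17]
  [-34, 26, 4] -> [26, 4, -34] -> [26, 4]
  probe: [-9, -47, 37, 18, 49, -42, 39] -> [49, 39, 37, 18, -9, -42, -47] -> [49, 39]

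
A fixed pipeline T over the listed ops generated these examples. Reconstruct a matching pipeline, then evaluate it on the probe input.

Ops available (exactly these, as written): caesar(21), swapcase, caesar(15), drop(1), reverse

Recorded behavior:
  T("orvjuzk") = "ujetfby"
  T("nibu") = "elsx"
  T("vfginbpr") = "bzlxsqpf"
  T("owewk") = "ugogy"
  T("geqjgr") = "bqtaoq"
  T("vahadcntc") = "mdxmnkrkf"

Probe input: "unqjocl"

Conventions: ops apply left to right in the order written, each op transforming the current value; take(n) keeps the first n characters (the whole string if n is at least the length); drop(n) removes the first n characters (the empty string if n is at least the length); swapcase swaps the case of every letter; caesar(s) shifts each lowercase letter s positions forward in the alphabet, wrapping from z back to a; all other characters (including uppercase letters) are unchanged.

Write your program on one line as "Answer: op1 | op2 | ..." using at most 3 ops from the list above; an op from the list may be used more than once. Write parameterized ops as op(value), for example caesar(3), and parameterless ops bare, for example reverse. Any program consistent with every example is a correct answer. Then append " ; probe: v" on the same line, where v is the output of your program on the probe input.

caesar(21) | reverse | caesar(15) ; probe: "vmytaxe"

Check, running the answer program on each example:
  "orvjuzk" -> "jmqepuf" -> "fupeqmj" -> "ujetfby"
  "nibu" -> "idwp" -> "pwdi" -> "elsx"
  "vfginbpr" -> "qabdiwkm" -> "mkwidbaq" -> "bzlxsqpf"
  "owewk" -> "jrzrf" -> "frzrj" -> "ugogy"
  "geqjgr" -> "bzlebm" -> "mbelzb" -> "bqtaoq"
  "vahadcntc" -> "qvcvyxiox" -> "xoixyvcvq" -> "mdxmnkrkf"
  probe: "unqjocl" -> "pilejxg" -> "gxjelip" -> "vmytaxe"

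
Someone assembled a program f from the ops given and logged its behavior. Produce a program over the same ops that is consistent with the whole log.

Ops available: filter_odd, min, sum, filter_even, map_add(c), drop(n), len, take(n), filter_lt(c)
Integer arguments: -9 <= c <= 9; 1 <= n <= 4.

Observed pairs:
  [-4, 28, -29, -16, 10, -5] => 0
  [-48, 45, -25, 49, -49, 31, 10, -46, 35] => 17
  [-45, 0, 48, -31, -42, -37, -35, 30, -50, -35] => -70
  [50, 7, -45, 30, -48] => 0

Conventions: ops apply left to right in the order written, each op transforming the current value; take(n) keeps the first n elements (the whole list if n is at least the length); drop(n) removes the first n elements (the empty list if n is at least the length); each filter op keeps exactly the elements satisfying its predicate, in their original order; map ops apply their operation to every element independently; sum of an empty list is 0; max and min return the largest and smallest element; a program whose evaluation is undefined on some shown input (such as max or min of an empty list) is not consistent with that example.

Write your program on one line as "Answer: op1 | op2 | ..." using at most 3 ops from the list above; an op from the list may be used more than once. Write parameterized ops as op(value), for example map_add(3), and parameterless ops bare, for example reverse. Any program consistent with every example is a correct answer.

filter_odd | drop(3) | sum

Check, running the answer program on each example:
  [-4, 28, -29, -16, 10, -5] -> [-29, -5] -> [] -> 0
  [-48, 45, -25, 49, -49, 31, 10, -46, 35] -> [45, -25, 49, -49, 31, 35] -> [-49, 31, 35] -> 17
  [-45, 0, 48, -31, -42, -37, -35, 30, -50, -35] -> [-45, -31, -37, -35, -35] -> [-35, -35] -> -70
  [50, 7, -45, 30, -48] -> [7, -45] -> [] -> 0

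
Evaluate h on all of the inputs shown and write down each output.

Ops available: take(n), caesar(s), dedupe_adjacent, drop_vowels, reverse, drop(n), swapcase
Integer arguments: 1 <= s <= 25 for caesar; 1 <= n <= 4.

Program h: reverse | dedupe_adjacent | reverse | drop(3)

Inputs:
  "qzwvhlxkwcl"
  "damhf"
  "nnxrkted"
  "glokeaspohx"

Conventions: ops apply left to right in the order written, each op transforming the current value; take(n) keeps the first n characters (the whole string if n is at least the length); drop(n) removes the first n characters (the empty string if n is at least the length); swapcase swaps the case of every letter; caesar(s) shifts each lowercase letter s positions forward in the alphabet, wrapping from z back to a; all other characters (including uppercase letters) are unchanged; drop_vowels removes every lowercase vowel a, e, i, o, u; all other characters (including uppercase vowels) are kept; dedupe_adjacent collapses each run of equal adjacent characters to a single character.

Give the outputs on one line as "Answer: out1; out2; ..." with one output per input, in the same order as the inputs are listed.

"vhlxkwcl"; "hf"; "kted"; "keaspohx"

Execution, op by op:
  "qzwvhlxkwcl" -> "lcwkxlhvwzq" -> "lcwkxlhvwzq" -> "qzwvhlxkwcl" -> "vhlxkwcl"
  "damhf" -> "fhmad" -> "fhmad" -> "damhf" -> "hf"
  "nnxrkted" -> "detkrxnn" -> "detkrxn" -> "nxrkted" -> "kted"
  "glokeaspohx" -> "xhopsaekolg" -> "xhopsaekolg" -> "glokeaspohx" -> "keaspohx"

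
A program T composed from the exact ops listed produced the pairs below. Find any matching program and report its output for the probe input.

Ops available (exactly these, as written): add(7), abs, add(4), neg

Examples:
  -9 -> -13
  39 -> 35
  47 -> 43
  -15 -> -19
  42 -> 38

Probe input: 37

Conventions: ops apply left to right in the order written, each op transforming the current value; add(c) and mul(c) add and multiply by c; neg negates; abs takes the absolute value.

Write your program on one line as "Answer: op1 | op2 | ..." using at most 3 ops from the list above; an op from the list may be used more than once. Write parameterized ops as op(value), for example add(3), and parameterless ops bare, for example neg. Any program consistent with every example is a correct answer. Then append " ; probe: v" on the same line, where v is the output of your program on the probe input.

neg | add(4) | neg ; probe: 33

Check, running the answer program on each example:
  -9 -> 9 -> 13 -> -13
  39 -> -39 -> -35 -> 35
  47 -> -47 -> -43 -> 43
  -15 -> 15 -> 19 -> -19
  42 -> -42 -> -38 -> 38
  probe: 37 -> -37 -> -33 -> 33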